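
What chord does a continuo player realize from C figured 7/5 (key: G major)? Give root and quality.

C major seventh

The figures 7/5 indicate a seventh chord in root position.
In root position the bass is the root, so the root is C.
The chord tones are C, E, G, B, giving C major seventh.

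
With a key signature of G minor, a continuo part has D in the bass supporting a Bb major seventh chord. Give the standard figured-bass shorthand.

6/5

D is the third of Bb major seventh, so the chord is in first inversion.
A seventh chord in first inversion is figured 6/5/3, conventionally abbreviated 6/5.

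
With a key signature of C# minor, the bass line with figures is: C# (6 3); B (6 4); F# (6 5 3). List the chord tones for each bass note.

C#, E, A | B, E, G# | F#, A, C#, D#

C# (6/3): C#, E, A.
B (6/4): B, E, G#.
F# (6/5/3): F#, A, C#, D#.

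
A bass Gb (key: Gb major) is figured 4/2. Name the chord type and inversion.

4/2 is shorthand for 6/4/2.
Intervals of 6/4/2 above the bass form a seventh chord; the bass is the seventh, so this is third inversion.

seventh chord, third inversion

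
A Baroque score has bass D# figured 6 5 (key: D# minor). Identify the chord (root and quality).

B major seventh

The figures 6 5 indicate a seventh chord in first inversion.
In first inversion the root lies a sixth above the bass: a sixth above D# in D# minor is B.
The chord tones are D#, F#, A#, B, giving B major seventh.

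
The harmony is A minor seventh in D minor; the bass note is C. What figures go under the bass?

6/5

C is the third of A minor seventh, so the chord is in first inversion.
A seventh chord in first inversion is figured 6/5/3, conventionally abbreviated 6/5.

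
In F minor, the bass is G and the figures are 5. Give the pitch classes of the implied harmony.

G, Bb, Db

The written figures 5 are shorthand for 5/3: the 3 is implied.
A third above G in this key is Bb.
A fifth above G in this key is Db.
Together with the bass G, this spells G diminished in root position.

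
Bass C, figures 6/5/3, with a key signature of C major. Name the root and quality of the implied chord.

A minor seventh

The figures 6/5/3 indicate a seventh chord in first inversion.
In first inversion the root lies a sixth above the bass: a sixth above C in C major is A.
The chord tones are C, E, G, A, giving A minor seventh.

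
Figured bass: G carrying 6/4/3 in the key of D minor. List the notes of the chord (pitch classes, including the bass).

G, Bb, C, E

A third above G in this key is Bb.
A fourth above G in this key is C.
A sixth above G in this key is E.
Together with the bass G, this spells C dominant seventh in second inversion.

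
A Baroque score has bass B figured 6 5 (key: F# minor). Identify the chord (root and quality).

The figures 6 5 indicate a seventh chord in first inversion.
In first inversion the root lies a sixth above the bass: a sixth above B in F# minor is G#.
The chord tones are B, D, F#, G#, giving G# half-diminished seventh.

G# half-diminished seventh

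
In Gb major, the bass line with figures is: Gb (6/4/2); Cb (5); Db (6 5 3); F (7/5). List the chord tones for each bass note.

Gb, Ab, Cb, Eb | Cb, Eb, Gb | Db, F, Ab, Bb | F, Ab, Cb, Eb

Gb (6/4/2): Gb, Ab, Cb, Eb.
Cb (5/3): Cb, Eb, Gb.
Db (6/5/3): Db, F, Ab, Bb.
F (7/5/3): F, Ab, Cb, Eb.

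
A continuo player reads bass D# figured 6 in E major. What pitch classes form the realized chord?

D#, F#, B

The written figures 6 are shorthand for 6/3: the 3 is implied.
A third above D# in this key is F#.
A sixth above D# in this key is B.
Together with the bass D#, this spells B major in first inversion.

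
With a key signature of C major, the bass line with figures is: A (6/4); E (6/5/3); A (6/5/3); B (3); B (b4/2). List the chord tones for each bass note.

A, D, F | E, G, B, C | A, C, E, F | B, D, F | B, C, Eb, G

A (6/4): A, D, F.
E (6/5/3): E, G, B, C.
A (6/5/3): A, C, E, F.
B (5/3): B, D, F.
B (6/b4/2): B, C, Eb, G.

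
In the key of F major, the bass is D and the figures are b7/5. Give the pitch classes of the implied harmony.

D, F, A, Cb

The written figures b7/5 are shorthand for 7/5/3: the 3 is implied.
A third above D in this key is F.
A fifth above D in this key is A.
A seventh above D in this key is C, lowered to Cb by the flat.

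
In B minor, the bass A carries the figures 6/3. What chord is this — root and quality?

The figures 6/3 indicate a triad in first inversion.
In first inversion the root lies a sixth above the bass: a sixth above A in B minor is F#.
The chord tones are A, C#, F#, giving F# minor.

F# minor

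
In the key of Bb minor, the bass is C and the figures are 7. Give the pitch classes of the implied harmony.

C, Eb, Gb, Bb

The written figures 7 are shorthand for 7/5/3: the 5/3 are implied.
A third above C in this key is Eb.
A fifth above C in this key is Gb.
A seventh above C in this key is Bb.
Together with the bass C, this spells C half-diminished seventh in root position.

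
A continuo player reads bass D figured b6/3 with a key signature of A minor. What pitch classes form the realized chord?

A third above D in this key is F.
A sixth above D in this key is B, lowered to Bb by the flat.
Together with the bass D, this spells Bb major in first inversion.

D, F, Bb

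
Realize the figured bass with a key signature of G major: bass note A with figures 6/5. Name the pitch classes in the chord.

A, C, E, F#

The written figures 6/5 are shorthand for 6/5/3: the 3 is implied.
A third above A in this key is C.
A fifth above A in this key is E.
A sixth above A in this key is F#.
Together with the bass A, this spells F# half-diminished seventh in first inversion.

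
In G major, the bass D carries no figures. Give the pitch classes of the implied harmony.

An unfigured bass implies 5/3.
A third above D in this key is F#.
A fifth above D in this key is A.
Together with the bass D, this spells D major in root position.

D, F#, A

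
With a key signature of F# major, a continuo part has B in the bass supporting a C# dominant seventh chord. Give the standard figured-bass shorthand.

B is the seventh of C# dominant seventh, so the chord is in third inversion.
A seventh chord in third inversion is figured 6/4/2, conventionally abbreviated 4/2.

4/2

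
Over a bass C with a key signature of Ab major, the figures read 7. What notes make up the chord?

The written figures 7 are shorthand for 7/5/3: the 5/3 are implied.
A third above C in this key is Eb.
A fifth above C in this key is G.
A seventh above C in this key is Bb.
Together with the bass C, this spells C minor seventh in root position.

C, Eb, G, Bb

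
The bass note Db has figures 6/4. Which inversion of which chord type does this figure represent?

triad, second inversion

Intervals of 6/4 above the bass form a triad; the bass is the fifth, so this is second inversion.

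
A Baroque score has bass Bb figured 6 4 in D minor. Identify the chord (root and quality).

E diminished

The figures 6 4 indicate a triad in second inversion.
In second inversion the root lies a fourth above the bass: a fourth above Bb in D minor is E.
The chord tones are Bb, E, G, giving E diminished.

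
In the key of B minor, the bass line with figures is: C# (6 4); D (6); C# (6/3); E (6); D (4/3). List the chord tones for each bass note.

C# (6/4): C#, F#, A.
D (6/3): D, F#, B.
C# (6/3): C#, E, A.
E (6/3): E, G, C#.
D (6/4/3): D, F#, G, B.

C#, F#, A | D, F#, B | C#, E, A | E, G, C# | D, F#, G, B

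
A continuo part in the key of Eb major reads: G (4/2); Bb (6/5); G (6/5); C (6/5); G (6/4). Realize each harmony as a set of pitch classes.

G, Ab, C, Eb | Bb, D, F, G | G, Bb, D, Eb | C, Eb, G, Ab | G, C, Eb

G (6/4/2): G, Ab, C, Eb.
Bb (6/5/3): Bb, D, F, G.
G (6/5/3): G, Bb, D, Eb.
C (6/5/3): C, Eb, G, Ab.
G (6/4): G, C, Eb.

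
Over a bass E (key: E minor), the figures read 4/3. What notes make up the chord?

E, G, A, C

The written figures 4/3 are shorthand for 6/4/3: the 6 is implied.
A third above E in this key is G.
A fourth above E in this key is A.
A sixth above E in this key is C.
Together with the bass E, this spells A minor seventh in second inversion.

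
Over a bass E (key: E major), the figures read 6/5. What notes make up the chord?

E, G#, B, C#

The written figures 6/5 are shorthand for 6/5/3: the 3 is implied.
A third above E in this key is G#.
A fifth above E in this key is B.
A sixth above E in this key is C#.
Together with the bass E, this spells C# minor seventh in first inversion.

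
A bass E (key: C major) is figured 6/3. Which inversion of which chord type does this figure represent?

Intervals of 6/3 above the bass form a triad; the bass is the third, so this is first inversion.

triad, first inversion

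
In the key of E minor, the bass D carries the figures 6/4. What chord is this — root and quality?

The figures 6/4 indicate a triad in second inversion.
In second inversion the root lies a fourth above the bass: a fourth above D in E minor is G.
The chord tones are D, G, B, giving G major.

G major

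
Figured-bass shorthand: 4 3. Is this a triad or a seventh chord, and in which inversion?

seventh chord, second inversion

4 3 is shorthand for 6/4/3.
Intervals of 6/4/3 above the bass form a seventh chord; the bass is the fifth, so this is second inversion.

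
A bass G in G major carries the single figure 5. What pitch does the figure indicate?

Counting 4 letter steps above G lands on D; in G major, that letter is D.

D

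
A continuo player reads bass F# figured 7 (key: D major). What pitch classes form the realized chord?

F#, A, C#, E

The written figures 7 are shorthand for 7/5/3: the 5/3 are implied.
A third above F# in this key is A.
A fifth above F# in this key is C#.
A seventh above F# in this key is E.
Together with the bass F#, this spells F# minor seventh in root position.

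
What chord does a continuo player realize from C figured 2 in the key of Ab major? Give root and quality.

The figures 2 indicate a seventh chord in third inversion.
In third inversion the root lies a second above the bass: a second above C in Ab major is Db.
The chord tones are C, Db, F, Ab, giving Db major seventh.

Db major seventh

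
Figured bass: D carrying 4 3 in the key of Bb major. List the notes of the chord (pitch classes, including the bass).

The written figures 4 3 are shorthand for 6/4/3: the 6 is implied.
A third above D in this key is F.
A fourth above D in this key is G.
A sixth above D in this key is Bb.
Together with the bass D, this spells G minor seventh in second inversion.

D, F, G, Bb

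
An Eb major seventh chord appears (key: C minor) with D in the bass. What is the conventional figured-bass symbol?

4/2

D is the seventh of Eb major seventh, so the chord is in third inversion.
A seventh chord in third inversion is figured 6/4/2, conventionally abbreviated 4/2.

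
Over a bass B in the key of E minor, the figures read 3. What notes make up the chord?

B, D, F#

The written figures 3 are shorthand for 5/3: the 5 is implied.
A third above B in this key is D.
A fifth above B in this key is F#.
Together with the bass B, this spells B minor in root position.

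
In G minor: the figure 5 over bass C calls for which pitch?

Counting 4 letter steps above C lands on G; in G minor, that letter is G.

G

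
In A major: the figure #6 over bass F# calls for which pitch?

D#

Counting 5 letter steps above F# lands on D; in A major, that letter is D.
The #6 figure raises it a semitone, giving D#.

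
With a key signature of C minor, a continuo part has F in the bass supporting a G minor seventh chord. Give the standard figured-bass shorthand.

F is the seventh of G minor seventh, so the chord is in third inversion.
A seventh chord in third inversion is figured 6/4/2, conventionally abbreviated 4/2.

4/2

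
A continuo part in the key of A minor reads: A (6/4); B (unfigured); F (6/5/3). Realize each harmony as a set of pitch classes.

A (6/4): A, D, F.
B (5/3): B, D, F.
F (6/5/3): F, A, C, D.

A, D, F | B, D, F | F, A, C, D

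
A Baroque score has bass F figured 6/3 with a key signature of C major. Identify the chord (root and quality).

The figures 6/3 indicate a triad in first inversion.
In first inversion the root lies a sixth above the bass: a sixth above F in C major is D.
The chord tones are F, A, D, giving D minor.

D minor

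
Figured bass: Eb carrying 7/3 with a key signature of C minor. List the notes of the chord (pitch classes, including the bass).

Eb, G, Bb, D

The written figures 7/3 are shorthand for 7/5/3: the 5 is implied.
A third above Eb in this key is G.
A fifth above Eb in this key is Bb.
A seventh above Eb in this key is D.
Together with the bass Eb, this spells Eb major seventh in root position.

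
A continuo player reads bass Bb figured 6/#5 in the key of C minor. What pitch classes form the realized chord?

Bb, D, F#, G

The written figures 6/#5 are shorthand for 6/5/3: the 3 is implied.
A third above Bb in this key is D.
A fifth above Bb in this key is F, raised to F# by the sharp.
A sixth above Bb in this key is G.
Together with the bass Bb, this spells G minor-major seventh in first inversion.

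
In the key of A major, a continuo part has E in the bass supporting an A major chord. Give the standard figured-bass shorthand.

6/4

E is the fifth of A major, so the chord is in second inversion.
A triad in second inversion is figured 6/4, conventionally abbreviated 6/4.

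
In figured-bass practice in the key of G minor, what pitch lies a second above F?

G

Counting 1 letter step above F lands on G; in G minor, that letter is G.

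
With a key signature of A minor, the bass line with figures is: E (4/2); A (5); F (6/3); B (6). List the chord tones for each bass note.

E (6/4/2): E, F, A, C.
A (5/3): A, C, E.
F (6/3): F, A, D.
B (6/3): B, D, G.

E, F, A, C | A, C, E | F, A, D | B, D, G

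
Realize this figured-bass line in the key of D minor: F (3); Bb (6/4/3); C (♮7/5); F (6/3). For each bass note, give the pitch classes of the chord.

F (5/3): F, A, C.
Bb (6/4/3): Bb, D, E, G.
C (♮7/5/3): C, E, G, B.
F (6/3): F, A, D.

F, A, C | Bb, D, E, G | C, E, G, B | F, A, D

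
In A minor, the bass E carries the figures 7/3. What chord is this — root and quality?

The figures 7/3 indicate a seventh chord in root position.
In root position the bass is the root, so the root is E.
The chord tones are E, G, B, D, giving E minor seventh.

E minor seventh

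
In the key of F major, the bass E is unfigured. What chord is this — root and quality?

E diminished

An unfigured bass indicates a triad in root position.
In root position the bass is the root, so the root is E.
The chord tones are E, G, Bb, giving E diminished.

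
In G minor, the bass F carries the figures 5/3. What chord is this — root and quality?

F major

The figures 5/3 indicate a triad in root position.
In root position the bass is the root, so the root is F.
The chord tones are F, A, C, giving F major.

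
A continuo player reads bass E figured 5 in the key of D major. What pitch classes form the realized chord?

The written figures 5 are shorthand for 5/3: the 3 is implied.
A third above E in this key is G.
A fifth above E in this key is B.
Together with the bass E, this spells E minor in root position.

E, G, B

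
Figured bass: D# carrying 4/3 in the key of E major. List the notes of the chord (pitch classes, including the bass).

The written figures 4/3 are shorthand for 6/4/3: the 6 is implied.
A third above D# in this key is F#.
A fourth above D# in this key is G#.
A sixth above D# in this key is B.
Together with the bass D#, this spells G# minor seventh in second inversion.

D#, F#, G#, B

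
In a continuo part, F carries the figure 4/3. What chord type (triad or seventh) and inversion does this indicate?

seventh chord, second inversion

4/3 is shorthand for 6/4/3.
Intervals of 6/4/3 above the bass form a seventh chord; the bass is the fifth, so this is second inversion.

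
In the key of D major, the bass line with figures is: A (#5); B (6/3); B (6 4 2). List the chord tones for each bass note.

A, C#, E# | B, D, G | B, C#, E, G

A (#5/3): A, C#, E#.
B (6/3): B, D, G.
B (6/4/2): B, C#, E, G.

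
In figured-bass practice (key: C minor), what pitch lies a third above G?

Bb

Counting 2 letter steps above G lands on B; in C minor, that letter is Bb.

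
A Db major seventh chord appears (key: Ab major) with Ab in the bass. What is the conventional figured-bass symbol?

4/3

Ab is the fifth of Db major seventh, so the chord is in second inversion.
A seventh chord in second inversion is figured 6/4/3, conventionally abbreviated 4/3.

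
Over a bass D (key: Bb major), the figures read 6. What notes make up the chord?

D, F, Bb

The written figures 6 are shorthand for 6/3: the 3 is implied.
A third above D in this key is F.
A sixth above D in this key is Bb.
Together with the bass D, this spells Bb major in first inversion.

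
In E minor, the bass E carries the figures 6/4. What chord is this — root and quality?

The figures 6/4 indicate a triad in second inversion.
In second inversion the root lies a fourth above the bass: a fourth above E in E minor is A.
The chord tones are E, A, C, giving A minor.

A minor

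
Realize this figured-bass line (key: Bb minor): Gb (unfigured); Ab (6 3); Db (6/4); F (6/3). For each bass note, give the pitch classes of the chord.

Gb, Bb, Db | Ab, C, F | Db, Gb, Bb | F, Ab, Db

Gb (5/3): Gb, Bb, Db.
Ab (6/3): Ab, C, F.
Db (6/4): Db, Gb, Bb.
F (6/3): F, Ab, Db.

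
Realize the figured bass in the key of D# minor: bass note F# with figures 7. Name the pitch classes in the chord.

F#, A#, C#, E#

The written figures 7 are shorthand for 7/5/3: the 5/3 are implied.
A third above F# in this key is A#.
A fifth above F# in this key is C#.
A seventh above F# in this key is E#.
Together with the bass F#, this spells F# major seventh in root position.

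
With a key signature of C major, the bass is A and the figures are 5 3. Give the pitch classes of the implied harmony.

A, C, E

A third above A in this key is C.
A fifth above A in this key is E.
Together with the bass A, this spells A minor in root position.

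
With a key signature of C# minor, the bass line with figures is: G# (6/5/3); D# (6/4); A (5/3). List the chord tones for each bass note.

G# (6/5/3): G#, B, D#, E.
D# (6/4): D#, G#, B.
A (5/3): A, C#, E.

G#, B, D#, E | D#, G#, B | A, C#, E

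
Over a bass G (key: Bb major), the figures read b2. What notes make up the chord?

The written figures b2 are shorthand for 6/4/2: the 6/4 are implied.
A second above G in this key is A, lowered to Ab by the flat.
A fourth above G in this key is C.
A sixth above G in this key is Eb.
Together with the bass G, this spells Ab major seventh in third inversion.

G, Ab, C, Eb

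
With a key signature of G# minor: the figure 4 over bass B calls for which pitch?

Counting 3 letter steps above B lands on E; in G# minor, that letter is E.

E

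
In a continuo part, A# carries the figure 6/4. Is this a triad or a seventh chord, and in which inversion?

triad, second inversion

Intervals of 6/4 above the bass form a triad; the bass is the fifth, so this is second inversion.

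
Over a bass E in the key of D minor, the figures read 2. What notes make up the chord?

E, F, A, C

The written figures 2 are shorthand for 6/4/2: the 6/4 are implied.
A second above E in this key is F.
A fourth above E in this key is A.
A sixth above E in this key is C.
Together with the bass E, this spells F major seventh in third inversion.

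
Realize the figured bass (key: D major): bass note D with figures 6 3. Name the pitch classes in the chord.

A third above D in this key is F#.
A sixth above D in this key is B.
Together with the bass D, this spells B minor in first inversion.

D, F#, B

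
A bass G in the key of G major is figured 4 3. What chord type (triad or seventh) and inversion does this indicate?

seventh chord, second inversion

4 3 is shorthand for 6/4/3.
Intervals of 6/4/3 above the bass form a seventh chord; the bass is the fifth, so this is second inversion.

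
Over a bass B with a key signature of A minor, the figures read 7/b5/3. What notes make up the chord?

B, D, Fb, A

A third above B in this key is D.
A fifth above B in this key is F, lowered to Fb by the flat.
A seventh above B in this key is A.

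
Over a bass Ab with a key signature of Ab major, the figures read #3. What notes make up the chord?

The written figures #3 are shorthand for 5/3: the 5 is implied.
A third above Ab in this key is C, raised to C# by the sharp.
A fifth above Ab in this key is Eb.

Ab, C#, Eb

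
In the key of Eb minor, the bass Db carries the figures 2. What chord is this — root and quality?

Eb minor seventh

The figures 2 indicate a seventh chord in third inversion.
In third inversion the root lies a second above the bass: a second above Db in Eb minor is Eb.
The chord tones are Db, Eb, Gb, Bb, giving Eb minor seventh.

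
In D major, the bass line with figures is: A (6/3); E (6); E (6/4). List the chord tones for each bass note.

A, C#, F# | E, G, C# | E, A, C#

A (6/3): A, C#, F#.
E (6/3): E, G, C#.
E (6/4): E, A, C#.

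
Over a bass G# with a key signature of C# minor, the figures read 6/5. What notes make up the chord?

The written figures 6/5 are shorthand for 6/5/3: the 3 is implied.
A third above G# in this key is B.
A fifth above G# in this key is D#.
A sixth above G# in this key is E.
Together with the bass G#, this spells E major seventh in first inversion.

G#, B, D#, E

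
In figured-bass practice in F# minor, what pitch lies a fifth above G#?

D

Counting 4 letter steps above G# lands on D; in F# minor, that letter is D.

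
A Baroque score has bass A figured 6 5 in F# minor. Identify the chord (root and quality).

F# minor seventh

The figures 6 5 indicate a seventh chord in first inversion.
In first inversion the root lies a sixth above the bass: a sixth above A in F# minor is F#.
The chord tones are A, C#, E, F#, giving F# minor seventh.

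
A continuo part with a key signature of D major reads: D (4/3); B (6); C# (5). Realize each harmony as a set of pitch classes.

D (6/4/3): D, F#, G, B.
B (6/3): B, D, G.
C# (5/3): C#, E, G.

D, F#, G, B | B, D, G | C#, E, G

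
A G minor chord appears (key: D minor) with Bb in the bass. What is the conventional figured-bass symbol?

6

Bb is the third of G minor, so the chord is in first inversion.
A triad in first inversion is figured 6/3, conventionally abbreviated 6.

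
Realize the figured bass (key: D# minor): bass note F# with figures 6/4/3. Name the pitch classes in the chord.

A third above F# in this key is A#.
A fourth above F# in this key is B.
A sixth above F# in this key is D#.
Together with the bass F#, this spells B major seventh in second inversion.

F#, A#, B, D#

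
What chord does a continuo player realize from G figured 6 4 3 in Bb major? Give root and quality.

The figures 6 4 3 indicate a seventh chord in second inversion.
In second inversion the root lies a fourth above the bass: a fourth above G in Bb major is C.
The chord tones are G, Bb, C, Eb, giving C minor seventh.

C minor seventh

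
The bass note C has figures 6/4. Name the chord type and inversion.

triad, second inversion

Intervals of 6/4 above the bass form a triad; the bass is the fifth, so this is second inversion.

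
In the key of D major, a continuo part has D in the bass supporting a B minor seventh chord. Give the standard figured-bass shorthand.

6/5

D is the third of B minor seventh, so the chord is in first inversion.
A seventh chord in first inversion is figured 6/5/3, conventionally abbreviated 6/5.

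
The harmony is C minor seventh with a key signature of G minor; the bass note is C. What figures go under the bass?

7

C is the root of C minor seventh, so the chord is in root position.
A seventh chord in root position is figured 7/5/3, conventionally abbreviated 7.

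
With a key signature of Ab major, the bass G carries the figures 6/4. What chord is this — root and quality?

The figures 6/4 indicate a triad in second inversion.
In second inversion the root lies a fourth above the bass: a fourth above G in Ab major is C.
The chord tones are G, C, Eb, giving C minor.

C minor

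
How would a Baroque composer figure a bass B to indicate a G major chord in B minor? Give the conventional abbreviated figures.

B is the third of G major, so the chord is in first inversion.
A triad in first inversion is figured 6/3, conventionally abbreviated 6.

6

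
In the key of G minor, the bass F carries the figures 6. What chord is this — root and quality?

The figures 6 indicate a triad in first inversion.
In first inversion the root lies a sixth above the bass: a sixth above F in G minor is D.
The chord tones are F, A, D, giving D minor.

D minor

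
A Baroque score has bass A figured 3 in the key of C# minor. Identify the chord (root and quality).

The figures 3 indicate a triad in root position.
In root position the bass is the root, so the root is A.
The chord tones are A, C#, E, giving A major.

A major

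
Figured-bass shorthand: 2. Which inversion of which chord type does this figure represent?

seventh chord, third inversion

2 is shorthand for 6/4/2.
Intervals of 6/4/2 above the bass form a seventh chord; the bass is the seventh, so this is third inversion.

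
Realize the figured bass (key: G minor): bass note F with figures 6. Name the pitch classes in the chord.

The written figures 6 are shorthand for 6/3: the 3 is implied.
A third above F in this key is A.
A sixth above F in this key is D.
Together with the bass F, this spells D minor in first inversion.

F, A, D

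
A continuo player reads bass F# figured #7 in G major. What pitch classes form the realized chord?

The written figures #7 are shorthand for 7/5/3: the 5/3 are implied.
A third above F# in this key is A.
A fifth above F# in this key is C.
A seventh above F# in this key is E, raised to E# by the sharp.

F#, A, C, E#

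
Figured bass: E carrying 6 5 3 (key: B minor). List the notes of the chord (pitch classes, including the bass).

A third above E in this key is G.
A fifth above E in this key is B.
A sixth above E in this key is C#.
Together with the bass E, this spells C# half-diminished seventh in first inversion.

E, G, B, C#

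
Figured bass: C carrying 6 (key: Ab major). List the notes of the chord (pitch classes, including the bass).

The written figures 6 are shorthand for 6/3: the 3 is implied.
A third above C in this key is Eb.
A sixth above C in this key is Ab.
Together with the bass C, this spells Ab major in first inversion.

C, Eb, Ab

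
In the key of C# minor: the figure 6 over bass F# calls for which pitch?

Counting 5 letter steps above F# lands on D; in C# minor, that letter is D#.

D#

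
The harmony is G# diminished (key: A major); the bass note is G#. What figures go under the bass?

G# is the root of G# diminished, so the chord is in root position.
A triad in root position is figured 5/3, conventionally abbreviated (no figures — root-position triad).

no figures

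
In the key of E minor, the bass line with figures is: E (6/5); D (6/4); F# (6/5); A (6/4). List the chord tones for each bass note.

E (6/5/3): E, G, B, C.
D (6/4): D, G, B.
F# (6/5/3): F#, A, C, D.
A (6/4): A, D, F#.

E, G, B, C | D, G, B | F#, A, C, D | A, D, F#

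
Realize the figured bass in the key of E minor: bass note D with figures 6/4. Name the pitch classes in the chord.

A fourth above D in this key is G.
A sixth above D in this key is B.
Together with the bass D, this spells G major in second inversion.

D, G, B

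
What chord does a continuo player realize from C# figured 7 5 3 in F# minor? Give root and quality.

C# minor seventh

The figures 7 5 3 indicate a seventh chord in root position.
In root position the bass is the root, so the root is C#.
The chord tones are C#, E, G#, B, giving C# minor seventh.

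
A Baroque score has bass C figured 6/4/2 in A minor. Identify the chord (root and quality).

D minor seventh

The figures 6/4/2 indicate a seventh chord in third inversion.
In third inversion the root lies a second above the bass: a second above C in A minor is D.
The chord tones are C, D, F, A, giving D minor seventh.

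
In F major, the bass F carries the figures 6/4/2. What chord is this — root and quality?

G minor seventh

The figures 6/4/2 indicate a seventh chord in third inversion.
In third inversion the root lies a second above the bass: a second above F in F major is G.
The chord tones are F, G, Bb, D, giving G minor seventh.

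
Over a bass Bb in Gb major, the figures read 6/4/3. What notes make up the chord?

A third above Bb in this key is Db.
A fourth above Bb in this key is Eb.
A sixth above Bb in this key is Gb.
Together with the bass Bb, this spells Eb minor seventh in second inversion.

Bb, Db, Eb, Gb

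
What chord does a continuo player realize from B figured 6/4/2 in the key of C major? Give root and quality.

The figures 6/4/2 indicate a seventh chord in third inversion.
In third inversion the root lies a second above the bass: a second above B in C major is C.
The chord tones are B, C, E, G, giving C major seventh.

C major seventh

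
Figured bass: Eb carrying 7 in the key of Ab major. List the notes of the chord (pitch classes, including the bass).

Eb, G, Bb, Db

The written figures 7 are shorthand for 7/5/3: the 5/3 are implied.
A third above Eb in this key is G.
A fifth above Eb in this key is Bb.
A seventh above Eb in this key is Db.
Together with the bass Eb, this spells Eb dominant seventh in root position.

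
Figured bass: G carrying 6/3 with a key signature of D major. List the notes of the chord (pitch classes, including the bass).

A third above G in this key is B.
A sixth above G in this key is E.
Together with the bass G, this spells E minor in first inversion.

G, B, E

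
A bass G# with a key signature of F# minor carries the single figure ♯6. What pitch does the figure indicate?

E#

Counting 5 letter steps above G# lands on E; in F# minor, that letter is E.
The #6 figure raises it a semitone, giving E#.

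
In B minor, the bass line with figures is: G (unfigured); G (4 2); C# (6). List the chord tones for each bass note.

G (5/3): G, B, D.
G (6/4/2): G, A, C#, E.
C# (6/3): C#, E, A.

G, B, D | G, A, C#, E | C#, E, A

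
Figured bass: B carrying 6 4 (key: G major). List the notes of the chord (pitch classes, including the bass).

A fourth above B in this key is E.
A sixth above B in this key is G.
Together with the bass B, this spells E minor in second inversion.

B, E, G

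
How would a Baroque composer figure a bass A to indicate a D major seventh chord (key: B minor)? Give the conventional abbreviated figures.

4/3

A is the fifth of D major seventh, so the chord is in second inversion.
A seventh chord in second inversion is figured 6/4/3, conventionally abbreviated 4/3.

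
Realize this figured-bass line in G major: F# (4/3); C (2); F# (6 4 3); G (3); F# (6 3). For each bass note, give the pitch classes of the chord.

F# (6/4/3): F#, A, B, D.
C (6/4/2): C, D, F#, A.
F# (6/4/3): F#, A, B, D.
G (5/3): G, B, D.
F# (6/3): F#, A, D.

F#, A, B, D | C, D, F#, A | F#, A, B, D | G, B, D | F#, A, D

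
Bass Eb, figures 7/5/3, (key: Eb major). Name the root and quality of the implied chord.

Eb major seventh

The figures 7/5/3 indicate a seventh chord in root position.
In root position the bass is the root, so the root is Eb.
The chord tones are Eb, G, Bb, D, giving Eb major seventh.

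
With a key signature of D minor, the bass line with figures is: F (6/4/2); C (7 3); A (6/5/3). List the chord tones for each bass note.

F, G, Bb, D | C, E, G, Bb | A, C, E, F

F (6/4/2): F, G, Bb, D.
C (7/5/3): C, E, G, Bb.
A (6/5/3): A, C, E, F.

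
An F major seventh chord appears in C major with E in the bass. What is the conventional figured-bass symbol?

E is the seventh of F major seventh, so the chord is in third inversion.
A seventh chord in third inversion is figured 6/4/2, conventionally abbreviated 4/2.

4/2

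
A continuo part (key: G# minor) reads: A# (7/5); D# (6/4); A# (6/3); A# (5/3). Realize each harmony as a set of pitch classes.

A#, C#, E, G# | D#, G#, B | A#, C#, F# | A#, C#, E

A# (7/5/3): A#, C#, E, G#.
D# (6/4): D#, G#, B.
A# (6/3): A#, C#, F#.
A# (5/3): A#, C#, E.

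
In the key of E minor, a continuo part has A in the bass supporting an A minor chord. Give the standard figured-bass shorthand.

no figures

A is the root of A minor, so the chord is in root position.
A triad in root position is figured 5/3, conventionally abbreviated (no figures — root-position triad).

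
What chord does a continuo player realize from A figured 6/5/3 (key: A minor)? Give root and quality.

The figures 6/5/3 indicate a seventh chord in first inversion.
In first inversion the root lies a sixth above the bass: a sixth above A in A minor is F.
The chord tones are A, C, E, F, giving F major seventh.

F major seventh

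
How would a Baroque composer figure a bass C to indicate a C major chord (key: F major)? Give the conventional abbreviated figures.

C is the root of C major, so the chord is in root position.
A triad in root position is figured 5/3, conventionally abbreviated (no figures — root-position triad).

no figures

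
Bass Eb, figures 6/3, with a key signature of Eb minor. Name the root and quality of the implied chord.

The figures 6/3 indicate a triad in first inversion.
In first inversion the root lies a sixth above the bass: a sixth above Eb in Eb minor is Cb.
The chord tones are Eb, Gb, Cb, giving Cb major.

Cb major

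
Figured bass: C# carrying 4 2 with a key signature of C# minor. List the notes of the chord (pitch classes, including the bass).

C#, D#, F#, A

The written figures 4 2 are shorthand for 6/4/2: the 6 is implied.
A second above C# in this key is D#.
A fourth above C# in this key is F#.
A sixth above C# in this key is A.
Together with the bass C#, this spells D# half-diminished seventh in third inversion.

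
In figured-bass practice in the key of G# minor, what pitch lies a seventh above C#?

B

Counting 6 letter steps above C# lands on B; in G# minor, that letter is B.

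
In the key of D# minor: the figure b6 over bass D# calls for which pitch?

Bb

Counting 5 letter steps above D# lands on B; in D# minor, that letter is B.
The b6 figure lowers it a semitone, giving Bb.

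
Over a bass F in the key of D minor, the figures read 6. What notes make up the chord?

The written figures 6 are shorthand for 6/3: the 3 is implied.
A third above F in this key is A.
A sixth above F in this key is D.
Together with the bass F, this spells D minor in first inversion.

F, A, D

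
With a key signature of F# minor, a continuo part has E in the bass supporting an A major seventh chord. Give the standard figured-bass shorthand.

E is the fifth of A major seventh, so the chord is in second inversion.
A seventh chord in second inversion is figured 6/4/3, conventionally abbreviated 4/3.

4/3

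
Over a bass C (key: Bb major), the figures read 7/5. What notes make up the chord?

The written figures 7/5 are shorthand for 7/5/3: the 3 is implied.
A third above C in this key is Eb.
A fifth above C in this key is G.
A seventh above C in this key is Bb.
Together with the bass C, this spells C minor seventh in root position.

C, Eb, G, Bb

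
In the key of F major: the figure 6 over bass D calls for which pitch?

Bb

Counting 5 letter steps above D lands on B; in F major, that letter is Bb.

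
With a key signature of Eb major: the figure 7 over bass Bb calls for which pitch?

Counting 6 letter steps above Bb lands on A; in Eb major, that letter is Ab.

Ab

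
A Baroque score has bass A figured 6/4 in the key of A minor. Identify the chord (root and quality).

D minor

The figures 6/4 indicate a triad in second inversion.
In second inversion the root lies a fourth above the bass: a fourth above A in A minor is D.
The chord tones are A, D, F, giving D minor.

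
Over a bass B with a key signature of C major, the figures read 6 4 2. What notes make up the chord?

A second above B in this key is C.
A fourth above B in this key is E.
A sixth above B in this key is G.
Together with the bass B, this spells C major seventh in third inversion.

B, C, E, G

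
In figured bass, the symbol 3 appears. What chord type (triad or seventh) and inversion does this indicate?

triad, root position

3 is shorthand for 5/3.
Intervals of 5/3 above the bass form a triad; the bass is the root, so this is root position.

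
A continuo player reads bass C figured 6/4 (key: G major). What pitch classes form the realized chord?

C, F#, A

A fourth above C in this key is F#.
A sixth above C in this key is A.
Together with the bass C, this spells F# diminished in second inversion.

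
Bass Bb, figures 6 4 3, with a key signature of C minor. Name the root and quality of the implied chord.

Eb major seventh

The figures 6 4 3 indicate a seventh chord in second inversion.
In second inversion the root lies a fourth above the bass: a fourth above Bb in C minor is Eb.
The chord tones are Bb, D, Eb, G, giving Eb major seventh.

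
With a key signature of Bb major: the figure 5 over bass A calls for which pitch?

Eb

Counting 4 letter steps above A lands on E; in Bb major, that letter is Eb.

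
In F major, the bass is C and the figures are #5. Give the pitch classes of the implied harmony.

C, E, G#

The written figures #5 are shorthand for 5/3: the 3 is implied.
A third above C in this key is E.
A fifth above C in this key is G, raised to G# by the sharp.
Together with the bass C, this spells C augmented in root position.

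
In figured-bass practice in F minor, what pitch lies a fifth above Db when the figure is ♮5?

Counting 4 letter steps above Db lands on A; in F minor, that letter is Ab.
The ♮5 figure makes it natural, giving A.

A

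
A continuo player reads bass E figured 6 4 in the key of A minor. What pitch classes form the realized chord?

E, A, C

A fourth above E in this key is A.
A sixth above E in this key is C.
Together with the bass E, this spells A minor in second inversion.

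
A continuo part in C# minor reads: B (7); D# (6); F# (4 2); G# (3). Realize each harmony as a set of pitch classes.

B (7/5/3): B, D#, F#, A.
D# (6/3): D#, F#, B.
F# (6/4/2): F#, G#, B, D#.
G# (5/3): G#, B, D#.

B, D#, F#, A | D#, F#, B | F#, G#, B, D# | G#, B, D#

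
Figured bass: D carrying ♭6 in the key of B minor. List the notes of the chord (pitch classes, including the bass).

D, F#, Bb

The written figures ♭6 are shorthand for 6/3: the 3 is implied.
A third above D in this key is F#.
A sixth above D in this key is B, lowered to Bb by the flat.
Together with the bass D, this spells Bb augmented in first inversion.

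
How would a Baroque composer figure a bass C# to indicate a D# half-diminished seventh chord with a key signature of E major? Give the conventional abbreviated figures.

C# is the seventh of D# half-diminished seventh, so the chord is in third inversion.
A seventh chord in third inversion is figured 6/4/2, conventionally abbreviated 4/2.

4/2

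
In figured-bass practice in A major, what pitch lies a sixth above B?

G#

Counting 5 letter steps above B lands on G; in A major, that letter is G#.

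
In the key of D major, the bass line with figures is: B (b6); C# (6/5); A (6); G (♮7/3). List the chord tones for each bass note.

B, D, Gb | C#, E, G, A | A, C#, F# | G, B, D, F

B (b6/3): B, D, Gb.
C# (6/5/3): C#, E, G, A.
A (6/3): A, C#, F#.
G (♮7/5/3): G, B, D, F.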